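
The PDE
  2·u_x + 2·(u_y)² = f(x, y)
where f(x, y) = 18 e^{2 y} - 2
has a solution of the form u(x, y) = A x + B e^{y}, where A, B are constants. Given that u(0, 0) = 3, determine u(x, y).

Substitute the ansatz u = A x + B e^{y} into the left-hand side.
Derivatives of the ansatz:
  u_x = A
  u_y = B e^{y}
Term by term:
  2·u_x = 2 A
  2·(u_y)² = 2 B^{2} e^{2 y}
So the left-hand side equals
  2 A + 2 B^{2} e^{2 y}
This must equal f(x, y) = 18 e^{2 y} - 2 identically.
Matching coefficients of the independent functions:
  [constant term]:  2 A = -2
  [e^{2 y}]:  2 B^{2} = 18
These equations allow (A, B) = (-1, -3) or (-1, 3).
Impose the point condition(s):
  u(0, 0) = 3  ⟹  B = 3
Only A = -1, B = 3 satisfies everything.
Hence u(x, y) = - x + 3 e^{y}.

Answer: u(x, y) = - x + 3 e^{y}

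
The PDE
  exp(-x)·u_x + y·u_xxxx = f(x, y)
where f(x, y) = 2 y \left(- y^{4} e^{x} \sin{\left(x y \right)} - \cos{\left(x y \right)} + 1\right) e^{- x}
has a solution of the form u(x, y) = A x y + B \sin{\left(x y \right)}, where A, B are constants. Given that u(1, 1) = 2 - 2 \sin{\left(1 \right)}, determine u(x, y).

Answer: u(x, y) = 2 x y - 2 \sin{\left(x y \right)}

Derivation:
Substitute the ansatz u = A x y + B \sin{\left(x y \right)} into the left-hand side.
Derivatives of the ansatz:
  u_x = A y + B y \cos{\left(x y \right)}
  u_xxxx = B y^{4} \sin{\left(x y \right)}
Term by term:
  exp(-x)·u_x = A y e^{- x} + B y e^{- x} \cos{\left(x y \right)}
  y·u_xxxx = B y^{5} \sin{\left(x y \right)}
So the left-hand side equals
  A y e^{- x} + B y^{5} \sin{\left(x y \right)} + B y e^{- x} \cos{\left(x y \right)}
This must equal f(x, y) identically; expanded, f = - 2 y^{5} \sin{\left(x y \right)} - 2 y e^{- x} \cos{\left(x y \right)} + 2 y e^{- x}.
Matching coefficients of the independent functions:
  [y e^{- x}]:  A = 2
  [y^{5} \sin{\left(x y \right)}, y e^{- x} \cos{\left(x y \right)}]:  B = -2
Solving: A = 2, B = -2.
Check against the point condition:
  u(1, 1) = 2 - 2 \sin{\left(1 \right)}  ⟹  A + B \sin{\left(1 \right)} = 2 - 2 \sin{\left(1 \right)}  ✓
Hence u(x, y) = 2 x y - 2 \sin{\left(x y \right)}.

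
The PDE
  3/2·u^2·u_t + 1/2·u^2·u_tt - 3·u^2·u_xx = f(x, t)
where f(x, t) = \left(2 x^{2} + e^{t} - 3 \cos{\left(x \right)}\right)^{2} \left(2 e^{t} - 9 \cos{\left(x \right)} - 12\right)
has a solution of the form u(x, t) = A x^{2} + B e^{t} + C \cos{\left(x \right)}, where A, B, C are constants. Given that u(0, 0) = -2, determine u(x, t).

Substitute the ansatz u = A x^{2} + B e^{t} + C \cos{\left(x \right)} into the left-hand side.
Derivatives of the ansatz:
  u_t = B e^{t}
  u_tt = B e^{t}
  u_xx = 2 A - C \cos{\left(x \right)}
Term by term:
  3/2·u^2·u_t = \frac{3 A^{2} B x^{4} e^{t}}{2} + 3 A B^{2} x^{2} e^{2 t} + 3 A B C x^{2} e^{t} \cos{\left(x \right)} + \frac{3 B^{3} e^{3 t}}{2} + 3 B^{2} C e^{2 t} \cos{\left(x \right)} + \frac{3 B C^{2} e^{t} \cos^{2}{\left(x \right)}}{2}
  1/2·u^2·u_tt = \frac{A^{2} B x^{4} e^{t}}{2} + A B^{2} x^{2} e^{2 t} + A B C x^{2} e^{t} \cos{\left(x \right)} + \frac{B^{3} e^{3 t}}{2} + B^{2} C e^{2 t} \cos{\left(x \right)} + \frac{B C^{2} e^{t} \cos^{2}{\left(x \right)}}{2}
  -3·u^2·u_xx = - 6 A^{3} x^{4} - 12 A^{2} B x^{2} e^{t} + 3 A^{2} C x^{4} \cos{\left(x \right)} - 12 A^{2} C x^{2} \cos{\left(x \right)} - 6 A B^{2} e^{2 t} + 6 A B C x^{2} e^{t} \cos{\left(x \right)} - 12 A B C e^{t} \cos{\left(x \right)} + 6 A C^{2} x^{2} \cos^{2}{\left(x \right)} - 6 A C^{2} \cos^{2}{\left(x \right)} + 3 B^{2} C e^{2 t} \cos{\left(x \right)} + 6 B C^{2} e^{t} \cos^{2}{\left(x \right)} + 3 C^{3} \cos^{3}{\left(x \right)}
So the left-hand side equals
  - 6 A^{3} x^{4} + 2 A^{2} B x^{4} e^{t} - 12 A^{2} B x^{2} e^{t} + 3 A^{2} C x^{4} \cos{\left(x \right)} - 12 A^{2} C x^{2} \cos{\left(x \right)} + 4 A B^{2} x^{2} e^{2 t} - 6 A B^{2} e^{2 t} + 10 A B C x^{2} e^{t} \cos{\left(x \right)} - 12 A B C e^{t} \cos{\left(x \right)} + 6 A C^{2} x^{2} \cos^{2}{\left(x \right)} - 6 A C^{2} \cos^{2}{\left(x \right)} + 2 B^{3} e^{3 t} + 7 B^{2} C e^{2 t} \cos{\left(x \right)} + 8 B C^{2} e^{t} \cos^{2}{\left(x \right)} + 3 C^{3} \cos^{3}{\left(x \right)}
This must equal f(x, t) identically; expanded, f = 8 x^{4} e^{t} - 36 x^{4} \cos{\left(x \right)} - 48 x^{4} + 8 x^{2} e^{2 t} - 60 x^{2} e^{t} \cos{\left(x \right)} - 48 x^{2} e^{t} + 108 x^{2} \cos^{2}{\left(x \right)} + 144 x^{2} \cos{\left(x \right)} + 2 e^{3 t} - 21 e^{2 t} \cos{\left(x \right)} - 12 e^{2 t} + 72 e^{t} \cos^{2}{\left(x \right)} + 72 e^{t} \cos{\left(x \right)} - 81 \cos^{3}{\left(x \right)} - 108 \cos^{2}{\left(x \right)}.
Matching coefficients of the independent functions:
(each divided by its leading coefficient; functions giving the same equation are listed together)
  [x^{4}]:  A^{3} - 8 = 0
  [x^{2} e^{t}, x^{4} e^{t}]:  A^{2} B - 4 = 0
  [x^{2} e^{2 t}, e^{2 t}]:  A B^{2} - 2 = 0
  [x^{2} \cos{\left(x \right)}, x^{4} \cos{\left(x \right)}]:  A^{2} C + 12 = 0
  [x^{2} \cos^{2}{\left(x \right)}, \cos^{2}{\left(x \right)}]:  A C^{2} - 18 = 0
  [e^{t} \cos{\left(x \right)}, x^{2} e^{t} \cos{\left(x \right)}]:  A B C + 6 = 0
  [e^{t} \cos^{2}{\left(x \right)}]:  B C^{2} - 9 = 0
  [e^{2 t} \cos{\left(x \right)}]:  B^{2} C + 3 = 0
  [e^{3 t}]:  B^{3} - 1 = 0
  [\cos^{3}{\left(x \right)}]:  C^{3} + 27 = 0
Solving: A = 2, B = 1, C = -3.
Check against the point condition:
  u(0, 0) = -2  ⟹  B + C = -2  ✓
Hence u(x, t) = 2 x^{2} + e^{t} - 3 \cos{\left(x \right)}.

Answer: u(x, t) = 2 x^{2} + e^{t} - 3 \cos{\left(x \right)}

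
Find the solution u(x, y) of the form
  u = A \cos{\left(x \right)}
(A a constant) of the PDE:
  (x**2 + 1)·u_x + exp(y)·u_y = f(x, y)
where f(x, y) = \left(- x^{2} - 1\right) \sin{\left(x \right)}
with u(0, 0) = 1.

Substitute the ansatz u = A \cos{\left(x \right)} into the left-hand side.
Derivatives of the ansatz:
  u_x = - A \sin{\left(x \right)}
  u_y = 0
Term by term:
  (x**2 + 1)·u_x = - A x^{2} \sin{\left(x \right)} - A \sin{\left(x \right)}
  exp(y)·u_y = 0
So the left-hand side equals
  - A x^{2} \sin{\left(x \right)} - A \sin{\left(x \right)}
This must equal f(x, y) identically; expanded, f = - x^{2} \sin{\left(x \right)} - \sin{\left(x \right)}.
Matching coefficients of the independent functions:
  [x^{2} \sin{\left(x \right)}, \sin{\left(x \right)}]:  - A = -1
Solving: A = 1.
Check against the point condition:
  u(0, 0) = 1  ⟹  A = 1  ✓
Hence u(x, y) = \cos{\left(x \right)}.

Answer: u(x, y) = \cos{\left(x \right)}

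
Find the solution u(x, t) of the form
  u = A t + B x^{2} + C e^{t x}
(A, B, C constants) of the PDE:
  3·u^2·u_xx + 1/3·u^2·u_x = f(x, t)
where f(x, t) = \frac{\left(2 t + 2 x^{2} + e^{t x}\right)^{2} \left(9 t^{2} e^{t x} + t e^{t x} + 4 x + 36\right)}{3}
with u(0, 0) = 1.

Substitute the ansatz u = A t + B x^{2} + C e^{t x} into the left-hand side.
Derivatives of the ansatz:
  u_xx = 2 B + C t^{2} e^{t x}
  u_x = 2 B x + C t e^{t x}
Term by term:
  3·u^2·u_xx = 6 A^{2} B t^{2} + 3 A^{2} C t^{4} e^{t x} + 12 A B^{2} t x^{2} + 6 A B C t^{3} x^{2} e^{t x} + 12 A B C t e^{t x} + 6 A C^{2} t^{3} e^{2 t x} + 6 B^{3} x^{4} + 3 B^{2} C t^{2} x^{4} e^{t x} + 12 B^{2} C x^{2} e^{t x} + 6 B C^{2} t^{2} x^{2} e^{2 t x} + 6 B C^{2} e^{2 t x} + 3 C^{3} t^{2} e^{3 t x}
  1/3·u^2·u_x = \frac{2 A^{2} B t^{2} x}{3} + \frac{A^{2} C t^{3} e^{t x}}{3} + \frac{4 A B^{2} t x^{3}}{3} + \frac{2 A B C t^{2} x^{2} e^{t x}}{3} + \frac{4 A B C t x e^{t x}}{3} + \frac{2 A C^{2} t^{2} e^{2 t x}}{3} + \frac{2 B^{3} x^{5}}{3} + \frac{B^{2} C t x^{4} e^{t x}}{3} + \frac{4 B^{2} C x^{3} e^{t x}}{3} + \frac{2 B C^{2} t x^{2} e^{2 t x}}{3} + \frac{2 B C^{2} x e^{2 t x}}{3} + \frac{C^{3} t e^{3 t x}}{3}
So the left-hand side equals
  \frac{2 A^{2} B t^{2} x}{3} + 6 A^{2} B t^{2} + 3 A^{2} C t^{4} e^{t x} + \frac{A^{2} C t^{3} e^{t x}}{3} + \frac{4 A B^{2} t x^{3}}{3} + 12 A B^{2} t x^{2} + 6 A B C t^{3} x^{2} e^{t x} + \frac{2 A B C t^{2} x^{2} e^{t x}}{3} + \frac{4 A B C t x e^{t x}}{3} + 12 A B C t e^{t x} + 6 A C^{2} t^{3} e^{2 t x} + \frac{2 A C^{2} t^{2} e^{2 t x}}{3} + \frac{2 B^{3} x^{5}}{3} + 6 B^{3} x^{4} + 3 B^{2} C t^{2} x^{4} e^{t x} + \frac{B^{2} C t x^{4} e^{t x}}{3} + \frac{4 B^{2} C x^{3} e^{t x}}{3} + 12 B^{2} C x^{2} e^{t x} + 6 B C^{2} t^{2} x^{2} e^{2 t x} + \frac{2 B C^{2} t x^{2} e^{2 t x}}{3} + \frac{2 B C^{2} x e^{2 t x}}{3} + 6 B C^{2} e^{2 t x} + 3 C^{3} t^{2} e^{3 t x} + \frac{C^{3} t e^{3 t x}}{3}
This must equal f(x, t) identically; expanded, f = 12 t^{4} e^{t x} + 24 t^{3} x^{2} e^{t x} + 12 t^{3} e^{2 t x} + \frac{4 t^{3} e^{t x}}{3} + 12 t^{2} x^{4} e^{t x} + 12 t^{2} x^{2} e^{2 t x} + \frac{8 t^{2} x^{2} e^{t x}}{3} + \frac{16 t^{2} x}{3} + 3 t^{2} e^{3 t x} + \frac{4 t^{2} e^{2 t x}}{3} + 48 t^{2} + \frac{4 t x^{4} e^{t x}}{3} + \frac{32 t x^{3}}{3} + \frac{4 t x^{2} e^{2 t x}}{3} + 96 t x^{2} + \frac{16 t x e^{t x}}{3} + \frac{t e^{3 t x}}{3} + 48 t e^{t x} + \frac{16 x^{5}}{3} + 48 x^{4} + \frac{16 x^{3} e^{t x}}{3} + 48 x^{2} e^{t x} + \frac{4 x e^{2 t x}}{3} + 12 e^{2 t x}.
Matching coefficients of the independent functions:
(each divided by its leading coefficient; functions giving the same equation are listed together)
  [t^{2}, t^{2} x]:  A^{2} B - 8 = 0
  [x^{4}, x^{5}]:  B^{3} - 8 = 0
  [t x^{2}, t x^{3}]:  A B^{2} - 8 = 0
  [t e^{t x}, t x e^{t x}, t^{2} x^{2} e^{t x}, …]:  A B C - 4 = 0
  [t e^{3 t x}, t^{2} e^{3 t x}]:  C^{3} - 1 = 0
  [t^{2} e^{2 t x}, t^{3} e^{2 t x}]:  A C^{2} - 2 = 0
  [t^{3} e^{t x}, t^{4} e^{t x}]:  A^{2} C - 4 = 0
  [x e^{2 t x}, t x^{2} e^{2 t x}, t^{2} x^{2} e^{2 t x}, …]:  B C^{2} - 2 = 0
  [x^{2} e^{t x}, x^{3} e^{t x}, t x^{4} e^{t x}, …]:  B^{2} C - 4 = 0
Solving: A = 2, B = 2, C = 1.
Check against the point condition:
  u(0, 0) = 1  ⟹  C = 1  ✓
Hence u(x, t) = 2 t + 2 x^{2} + e^{t x}.

Answer: u(x, t) = 2 t + 2 x^{2} + e^{t x}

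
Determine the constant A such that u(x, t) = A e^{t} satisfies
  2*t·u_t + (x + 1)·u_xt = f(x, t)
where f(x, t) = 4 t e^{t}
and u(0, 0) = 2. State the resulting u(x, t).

Substitute the ansatz u = A e^{t} into the left-hand side.
Derivatives of the ansatz:
  u_t = A e^{t}
  u_xt = 0
Term by term:
  2*t·u_t = 2 A t e^{t}
  (x + 1)·u_xt = 0
So the left-hand side equals
  2 A t e^{t}
This must equal f(x, t) = 4 t e^{t} identically.
Matching coefficients of the independent functions:
  [t e^{t}]:  2 A = 4
Solving: A = 2.
Check against the point condition:
  u(0, 0) = 2  ⟹  A = 2  ✓
Hence u(x, t) = 2 e^{t}.

Answer: u(x, t) = 2 e^{t}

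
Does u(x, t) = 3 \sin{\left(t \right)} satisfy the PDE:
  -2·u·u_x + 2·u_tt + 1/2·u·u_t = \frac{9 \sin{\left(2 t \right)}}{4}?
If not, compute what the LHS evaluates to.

Evaluate each term of the left-hand side for u = 3 \sin{\left(t \right)}.
Derivatives:
  u_x = 0
  u_tt = - 3 \sin{\left(t \right)}
  u_t = 3 \cos{\left(t \right)}
Terms:
  -2·u·u_x = 0
  2·u_tt = - 6 \sin{\left(t \right)}
  1/2·u·u_t = \frac{9 \sin{\left(2 t \right)}}{4}
Sum: LHS = \frac{3 \left(3 \cos{\left(t \right)} - 4\right) \sin{\left(t \right)}}{2}
Given right-hand side: \frac{9 \sin{\left(2 t \right)}}{4}. Difference LHS − RHS = - 6 \sin{\left(t \right)} ≠ 0, so u is not a solution.

Answer: No, the LHS evaluates to \frac{3 \left(3 \cos{\left(t \right)} - 4\right) \sin{\left(t \right)}}{2}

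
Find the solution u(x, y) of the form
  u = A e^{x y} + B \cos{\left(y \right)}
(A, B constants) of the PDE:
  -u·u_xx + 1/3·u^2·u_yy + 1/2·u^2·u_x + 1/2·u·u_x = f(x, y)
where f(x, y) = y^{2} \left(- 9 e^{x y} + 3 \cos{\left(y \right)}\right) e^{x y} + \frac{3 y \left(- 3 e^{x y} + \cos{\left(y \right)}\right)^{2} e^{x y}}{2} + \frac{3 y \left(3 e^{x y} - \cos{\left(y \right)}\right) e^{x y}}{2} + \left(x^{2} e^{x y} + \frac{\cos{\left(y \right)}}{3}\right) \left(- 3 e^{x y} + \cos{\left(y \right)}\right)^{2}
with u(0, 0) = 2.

Substitute the ansatz u = A e^{x y} + B \cos{\left(y \right)} into the left-hand side.
Derivatives of the ansatz:
  u_xx = A y^{2} e^{x y}
  u_yy = A x^{2} e^{x y} - B \cos{\left(y \right)}
  u_x = A y e^{x y}
Term by term:
  -u·u_xx = - A^{2} y^{2} e^{2 x y} - A B y^{2} e^{x y} \cos{\left(y \right)}
  1/3·u^2·u_yy = \frac{A^{3} x^{2} e^{3 x y}}{3} + \frac{2 A^{2} B x^{2} e^{2 x y} \cos{\left(y \right)}}{3} - \frac{A^{2} B e^{2 x y} \cos{\left(y \right)}}{3} + \frac{A B^{2} x^{2} e^{x y} \cos^{2}{\left(y \right)}}{3} - \frac{2 A B^{2} e^{x y} \cos^{2}{\left(y \right)}}{3} - \frac{B^{3} \cos^{3}{\left(y \right)}}{3}
  1/2·u^2·u_x = \frac{A^{3} y e^{3 x y}}{2} + A^{2} B y e^{2 x y} \cos{\left(y \right)} + \frac{A B^{2} y e^{x y} \cos^{2}{\left(y \right)}}{2}
  1/2·u·u_x = \frac{A^{2} y e^{2 x y}}{2} + \frac{A B y e^{x y} \cos{\left(y \right)}}{2}
So the left-hand side equals
  \frac{A^{3} x^{2} e^{3 x y}}{3} + \frac{A^{3} y e^{3 x y}}{2} + \frac{2 A^{2} B x^{2} e^{2 x y} \cos{\left(y \right)}}{3} + A^{2} B y e^{2 x y} \cos{\left(y \right)} - \frac{A^{2} B e^{2 x y} \cos{\left(y \right)}}{3} - A^{2} y^{2} e^{2 x y} + \frac{A^{2} y e^{2 x y}}{2} + \frac{A B^{2} x^{2} e^{x y} \cos^{2}{\left(y \right)}}{3} + \frac{A B^{2} y e^{x y} \cos^{2}{\left(y \right)}}{2} - \frac{2 A B^{2} e^{x y} \cos^{2}{\left(y \right)}}{3} - A B y^{2} e^{x y} \cos{\left(y \right)} + \frac{A B y e^{x y} \cos{\left(y \right)}}{2} - \frac{B^{3} \cos^{3}{\left(y \right)}}{3}
This must equal f(x, y) identically; expanded, f = 9 x^{2} e^{3 x y} - 6 x^{2} e^{2 x y} \cos{\left(y \right)} + x^{2} e^{x y} \cos^{2}{\left(y \right)} - 9 y^{2} e^{2 x y} + 3 y^{2} e^{x y} \cos{\left(y \right)} + \frac{27 y e^{3 x y}}{2} - 9 y e^{2 x y} \cos{\left(y \right)} + \frac{9 y e^{2 x y}}{2} + \frac{3 y e^{x y} \cos^{2}{\left(y \right)}}{2} - \frac{3 y e^{x y} \cos{\left(y \right)}}{2} + 3 e^{2 x y} \cos{\left(y \right)} - 2 e^{x y} \cos^{2}{\left(y \right)} + \frac{\cos^{3}{\left(y \right)}}{3}.
Matching coefficients of the independent functions:
  [x^{2} e^{3 x y}]:  \frac{A^{3}}{3} = 9
  [y e^{2 x y}]:  \frac{A^{2}}{2} = \frac{9}{2}
  [y e^{3 x y}]:  \frac{A^{3}}{2} = \frac{27}{2}
  [y^{2} e^{2 x y}]:  - A^{2} = -9
  [e^{x y} \cos^{2}{\left(y \right)}]:  - \frac{2 A B^{2}}{3} = -2
  [e^{2 x y} \cos{\left(y \right)}]:  - \frac{A^{2} B}{3} = 3
  [x^{2} e^{x y} \cos^{2}{\left(y \right)}]:  \frac{A B^{2}}{3} = 1
  [x^{2} e^{2 x y} \cos{\left(y \right)}]:  \frac{2 A^{2} B}{3} = -6
  [y e^{x y} \cos{\left(y \right)}]:  \frac{A B}{2} = - \frac{3}{2}
  [y e^{x y} \cos^{2}{\left(y \right)}]:  \frac{A B^{2}}{2} = \frac{3}{2}
  [y e^{2 x y} \cos{\left(y \right)}]:  A^{2} B = -9
  [y^{2} e^{x y} \cos{\left(y \right)}]:  - A B = 3
  [\cos^{3}{\left(y \right)}]:  - \frac{B^{3}}{3} = \frac{1}{3}
Solving: A = 3, B = -1.
Check against the point condition:
  u(0, 0) = 2  ⟹  A + B = 2  ✓
Hence u(x, y) = 3 e^{x y} - \cos{\left(y \right)}.

Answer: u(x, y) = 3 e^{x y} - \cos{\left(y \right)}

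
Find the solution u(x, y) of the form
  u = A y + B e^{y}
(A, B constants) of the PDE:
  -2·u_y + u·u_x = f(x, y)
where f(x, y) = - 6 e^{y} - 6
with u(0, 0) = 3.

Substitute the ansatz u = A y + B e^{y} into the left-hand side.
Derivatives of the ansatz:
  u_y = A + B e^{y}
  u_x = 0
Term by term:
  -2·u_y = - 2 A - 2 B e^{y}
  u·u_x = 0
So the left-hand side equals
  - 2 A - 2 B e^{y}
This must equal f(x, y) = - 6 e^{y} - 6 identically.
Matching coefficients of the independent functions:
  [constant term]:  - 2 A = -6
  [e^{y}]:  - 2 B = -6
Solving: A = 3, B = 3.
Check against the point condition:
  u(0, 0) = 3  ⟹  B = 3  ✓
Hence u(x, y) = 3 y + 3 e^{y}.

Answer: u(x, y) = 3 y + 3 e^{y}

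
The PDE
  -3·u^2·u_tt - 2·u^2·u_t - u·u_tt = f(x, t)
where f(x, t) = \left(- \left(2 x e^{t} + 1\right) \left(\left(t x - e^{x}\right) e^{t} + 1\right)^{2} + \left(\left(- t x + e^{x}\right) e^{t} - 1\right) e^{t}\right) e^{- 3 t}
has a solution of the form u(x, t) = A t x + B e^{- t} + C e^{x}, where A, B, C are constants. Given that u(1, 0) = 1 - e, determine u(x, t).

Substitute the ansatz u = A t x + B e^{- t} + C e^{x} into the left-hand side.
Derivatives of the ansatz:
  u_tt = B e^{- t}
  u_t = A x - B e^{- t}
Term by term:
  -3·u^2·u_tt = - 3 A^{2} B t^{2} x^{2} e^{- t} - 6 A B^{2} t x e^{- 2 t} - 6 A B C t x e^{- t} e^{x} - 3 B^{3} e^{- 3 t} - 6 B^{2} C e^{- 2 t} e^{x} - 3 B C^{2} e^{- t} e^{2 x}
  -2·u^2·u_t = - 2 A^{3} t^{2} x^{3} + 2 A^{2} B t^{2} x^{2} e^{- t} - 4 A^{2} B t x^{2} e^{- t} - 4 A^{2} C t x^{2} e^{x} + 4 A B^{2} t x e^{- 2 t} - 2 A B^{2} x e^{- 2 t} + 4 A B C t x e^{- t} e^{x} - 4 A B C x e^{- t} e^{x} - 2 A C^{2} x e^{2 x} + 2 B^{3} e^{- 3 t} + 4 B^{2} C e^{- 2 t} e^{x} + 2 B C^{2} e^{- t} e^{2 x}
  -u·u_tt = - A B t x e^{- t} - B^{2} e^{- 2 t} - B C e^{- t} e^{x}
So the left-hand side equals
  - 2 A^{3} t^{2} x^{3} - A^{2} B t^{2} x^{2} e^{- t} - 4 A^{2} B t x^{2} e^{- t} - 4 A^{2} C t x^{2} e^{x} - 2 A B^{2} t x e^{- 2 t} - 2 A B^{2} x e^{- 2 t} - 2 A B C t x e^{- t} e^{x} - 4 A B C x e^{- t} e^{x} - A B t x e^{- t} - 2 A C^{2} x e^{2 x} - B^{3} e^{- 3 t} - 2 B^{2} C e^{- 2 t} e^{x} - B^{2} e^{- 2 t} - B C^{2} e^{- t} e^{2 x} - B C e^{- t} e^{x}
This must equal f(x, t) identically; expanded, f = - 2 t^{2} x^{3} - t^{2} x^{2} e^{- t} + 4 t x^{2} e^{x} - 4 t x^{2} e^{- t} + 2 t x e^{- t} e^{x} - t x e^{- t} - 2 t x e^{- 2 t} - 2 x e^{2 x} + 4 x e^{- t} e^{x} - 2 x e^{- 2 t} - e^{- t} e^{2 x} + e^{- t} e^{x} + 2 e^{- 2 t} e^{x} - e^{- 2 t} - e^{- 3 t}.
Matching coefficients of the independent functions:
(each divided by its leading coefficient; functions giving the same equation are listed together)
  [t^{2} x^{3}]:  A^{3} - 1 = 0
  [x e^{- 2 t}, t x e^{- 2 t}]:  A B^{2} - 1 = 0
  [x e^{2 x}]:  A C^{2} - 1 = 0
  [e^{- 2 t} e^{x}]:  B^{2} C + 1 = 0
  [e^{- t} e^{x}]:  B C + 1 = 0
  [e^{- t} e^{2 x}]:  B C^{2} - 1 = 0
  [t x e^{- t}]:  A B - 1 = 0
  [t x^{2} e^{- t}, t^{2} x^{2} e^{- t}]:  A^{2} B - 1 = 0
  [t x^{2} e^{x}]:  A^{2} C + 1 = 0
  [x e^{- t} e^{x}, t x e^{- t} e^{x}]:  A B C + 1 = 0
  [e^{- 3 t}]:  B^{3} - 1 = 0
  [e^{- 2 t}]:  B^{2} - 1 = 0
Solving: A = 1, B = 1, C = -1.
Check against the point condition:
  u(1, 0) = 1 - e  ⟹  B + e C = 1 - e  ✓
Hence u(x, t) = t x - e^{x} + e^{- t}.

Answer: u(x, t) = t x - e^{x} + e^{- t}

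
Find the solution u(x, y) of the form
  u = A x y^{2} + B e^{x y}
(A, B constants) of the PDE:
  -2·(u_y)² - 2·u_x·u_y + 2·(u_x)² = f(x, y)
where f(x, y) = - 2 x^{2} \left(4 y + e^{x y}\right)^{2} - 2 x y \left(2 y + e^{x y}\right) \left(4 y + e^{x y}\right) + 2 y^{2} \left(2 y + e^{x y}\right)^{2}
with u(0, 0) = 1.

Substitute the ansatz u = A x y^{2} + B e^{x y} into the left-hand side.
Derivatives of the ansatz:
  u_y = 2 A x y + B x e^{x y}
  u_x = A y^{2} + B y e^{x y}
Term by term:
  -2·(u_y)² = - 8 A^{2} x^{2} y^{2} - 8 A B x^{2} y e^{x y} - 2 B^{2} x^{2} e^{2 x y}
  -2·u_x·u_y = - 4 A^{2} x y^{3} - 6 A B x y^{2} e^{x y} - 2 B^{2} x y e^{2 x y}
  2·(u_x)² = 2 A^{2} y^{4} + 4 A B y^{3} e^{x y} + 2 B^{2} y^{2} e^{2 x y}
So the left-hand side equals
  - 8 A^{2} x^{2} y^{2} - 4 A^{2} x y^{3} + 2 A^{2} y^{4} - 8 A B x^{2} y e^{x y} - 6 A B x y^{2} e^{x y} + 4 A B y^{3} e^{x y} - 2 B^{2} x^{2} e^{2 x y} - 2 B^{2} x y e^{2 x y} + 2 B^{2} y^{2} e^{2 x y}
This must equal f(x, y) identically; expanded, f = - 32 x^{2} y^{2} - 16 x^{2} y e^{x y} - 2 x^{2} e^{2 x y} - 16 x y^{3} - 12 x y^{2} e^{x y} - 2 x y e^{2 x y} + 8 y^{4} + 8 y^{3} e^{x y} + 2 y^{2} e^{2 x y}.
Matching coefficients of the independent functions:
  [y^{4}]:  2 A^{2} = 8
  [x y^{3}]:  - 4 A^{2} = -16
  [x^{2} y^{2}]:  - 8 A^{2} = -32
  [x^{2} e^{2 x y}, x y e^{2 x y}]:  - 2 B^{2} = -2
  [y^{2} e^{2 x y}]:  2 B^{2} = 2
  [y^{3} e^{x y}]:  4 A B = 8
  [x y^{2} e^{x y}]:  - 6 A B = -12
  [x^{2} y e^{x y}]:  - 8 A B = -16
These equations allow (A, B) = (-2, -1) or (2, 1).
Impose the point condition(s):
  u(0, 0) = 1  ⟹  B = 1
Only A = 2, B = 1 satisfies everything.
Hence u(x, y) = 2 x y^{2} + e^{x y}.

Answer: u(x, y) = 2 x y^{2} + e^{x y}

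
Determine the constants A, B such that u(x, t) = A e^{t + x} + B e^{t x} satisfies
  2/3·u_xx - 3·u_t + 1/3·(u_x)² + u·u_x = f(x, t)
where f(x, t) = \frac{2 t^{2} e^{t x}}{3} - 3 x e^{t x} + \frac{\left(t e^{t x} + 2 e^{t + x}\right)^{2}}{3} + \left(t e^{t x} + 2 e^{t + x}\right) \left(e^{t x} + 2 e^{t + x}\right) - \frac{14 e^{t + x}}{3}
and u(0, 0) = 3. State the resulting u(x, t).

Substitute the ansatz u = A e^{t + x} + B e^{t x} into the left-hand side.
Derivatives of the ansatz:
  u_xx = A e^{t} e^{x} + B t^{2} e^{t x}
  u_t = A e^{t} e^{x} + B x e^{t x}
  u_x = A e^{t} e^{x} + B t e^{t x}
Term by term:
  2/3·u_xx = \frac{2 A e^{t} e^{x}}{3} + \frac{2 B t^{2} e^{t x}}{3}
  -3·u_t = - 3 A e^{t} e^{x} - 3 B x e^{t x}
  1/3·(u_x)² = \frac{A^{2} e^{2 t} e^{2 x}}{3} + \frac{2 A B t e^{t} e^{x} e^{t x}}{3} + \frac{B^{2} t^{2} e^{2 t x}}{3}
  u·u_x = A^{2} e^{2 t} e^{2 x} + A B t e^{t} e^{x} e^{t x} + A B e^{t} e^{x} e^{t x} + B^{2} t e^{2 t x}
So the left-hand side equals
  \frac{4 A^{2} e^{2 t} e^{2 x}}{3} + \frac{5 A B t e^{t} e^{x} e^{t x}}{3} + A B e^{t} e^{x} e^{t x} - \frac{7 A e^{t} e^{x}}{3} + \frac{B^{2} t^{2} e^{2 t x}}{3} + B^{2} t e^{2 t x} + \frac{2 B t^{2} e^{t x}}{3} - 3 B x e^{t x}
This must equal f(x, t) identically; expanded, f = \frac{t^{2} e^{2 t x}}{3} + \frac{2 t^{2} e^{t x}}{3} + \frac{10 t e^{t} e^{x} e^{t x}}{3} + t e^{2 t x} - 3 x e^{t x} + \frac{16 e^{2 t} e^{2 x}}{3} + 2 e^{t} e^{x} e^{t x} - \frac{14 e^{t} e^{x}}{3}.
Matching coefficients of the independent functions:
  [t e^{2 t x}]:  B^{2} = 1
  [t^{2} e^{t x}]:  \frac{2 B}{3} = \frac{2}{3}
  [t^{2} e^{2 t x}]:  \frac{B^{2}}{3} = \frac{1}{3}
  [x e^{t x}]:  - 3 B = -3
  [e^{t} e^{x}]:  - \frac{7 A}{3} = - \frac{14}{3}
  [e^{2 t} e^{2 x}]:  \frac{4 A^{2}}{3} = \frac{16}{3}
  [e^{t} e^{x} e^{t x}]:  A B = 2
  [t e^{t} e^{x} e^{t x}]:  \frac{5 A B}{3} = \frac{10}{3}
Solving: A = 2, B = 1.
Check against the point condition:
  u(0, 0) = 3  ⟹  A + B = 3  ✓
Hence u(x, t) = e^{t x} + 2 e^{t + x}.

Answer: u(x, t) = e^{t x} + 2 e^{t + x}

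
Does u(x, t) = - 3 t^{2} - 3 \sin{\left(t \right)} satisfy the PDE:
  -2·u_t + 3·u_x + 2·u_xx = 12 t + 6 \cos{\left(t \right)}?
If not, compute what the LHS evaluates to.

Evaluate each term of the left-hand side for u = - 3 t^{2} - 3 \sin{\left(t \right)}.
Derivatives:
  u_t = - 6 t - 3 \cos{\left(t \right)}
  u_x = 0
  u_xx = 0
Terms:
  -2·u_t = 12 t + 6 \cos{\left(t \right)}
  3·u_x = 0
  2·u_xx = 0
Sum: LHS = 12 t + 6 \cos{\left(t \right)}
This is exactly the given right-hand side, so u is a solution.

Answer: Yes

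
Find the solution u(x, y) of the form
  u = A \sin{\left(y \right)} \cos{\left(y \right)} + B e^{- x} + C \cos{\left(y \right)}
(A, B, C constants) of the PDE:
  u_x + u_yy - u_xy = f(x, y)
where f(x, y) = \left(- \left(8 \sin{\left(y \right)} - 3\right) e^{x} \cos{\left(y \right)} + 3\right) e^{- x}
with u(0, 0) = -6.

Substitute the ansatz u = A \sin{\left(y \right)} \cos{\left(y \right)} + B e^{- x} + C \cos{\left(y \right)} into the left-hand side.
Derivatives of the ansatz:
  u_x = - B e^{- x}
  u_yy = - 4 A \sin{\left(y \right)} \cos{\left(y \right)} - C \cos{\left(y \right)}
  u_xy = 0
Term by term:
  u_x = - B e^{- x}
  u_yy = - 4 A \sin{\left(y \right)} \cos{\left(y \right)} - C \cos{\left(y \right)}
  -u_xy = 0
So the left-hand side equals
  - 4 A \sin{\left(y \right)} \cos{\left(y \right)} - B e^{- x} - C \cos{\left(y \right)}
This must equal f(x, y) identically; expanded, f = - 8 \sin{\left(y \right)} \cos{\left(y \right)} + 3 \cos{\left(y \right)} + 3 e^{- x}.
Matching coefficients of the independent functions:
  [\sin{\left(y \right)} \cos{\left(y \right)}]:  - 4 A = -8
  [e^{- x}]:  - B = 3
  [\cos{\left(y \right)}]:  - C = 3
Solving: A = 2, B = -3, C = -3.
Check against the point condition:
  u(0, 0) = -6  ⟹  B + C = -6  ✓
Hence u(x, y) = 2 \sin{\left(y \right)} \cos{\left(y \right)} - 3 \cos{\left(y \right)} - 3 e^{- x}.

Answer: u(x, y) = 2 \sin{\left(y \right)} \cos{\left(y \right)} - 3 \cos{\left(y \right)} - 3 e^{- x}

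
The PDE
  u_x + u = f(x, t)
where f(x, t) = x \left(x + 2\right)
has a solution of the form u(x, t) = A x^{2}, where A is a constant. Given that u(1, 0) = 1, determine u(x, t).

Substitute the ansatz u = A x^{2} into the left-hand side.
Derivatives of the ansatz:
  u_x = 2 A x
Term by term:
  u_x = 2 A x
  u = A x^{2}
So the left-hand side equals
  A x^{2} + 2 A x
This must equal f(x, t) identically; expanded, f = x^{2} + 2 x.
Matching coefficients of the independent functions:
  [x]:  2 A = 2
  [x^{2}]:  A = 1
Solving: A = 1.
Check against the point condition:
  u(1, 0) = 1  ⟹  A = 1  ✓
Hence u(x, t) = x^{2}.

Answer: u(x, t) = x^{2}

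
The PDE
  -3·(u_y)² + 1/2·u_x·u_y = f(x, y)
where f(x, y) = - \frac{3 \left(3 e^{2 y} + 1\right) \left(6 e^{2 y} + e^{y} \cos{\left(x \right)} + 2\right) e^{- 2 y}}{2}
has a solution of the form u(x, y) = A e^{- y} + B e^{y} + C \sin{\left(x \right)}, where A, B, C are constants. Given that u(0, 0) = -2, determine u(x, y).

Answer: u(x, y) = - 3 e^{y} + 3 \sin{\left(x \right)} + e^{- y}

Derivation:
Substitute the ansatz u = A e^{- y} + B e^{y} + C \sin{\left(x \right)} into the left-hand side.
Derivatives of the ansatz:
  u_y = - A e^{- y} + B e^{y}
  u_x = C \cos{\left(x \right)}
Term by term:
  -3·(u_y)² = - 3 A^{2} e^{- 2 y} + 6 A B - 3 B^{2} e^{2 y}
  1/2·u_x·u_y = - \frac{A C e^{- y} \cos{\left(x \right)}}{2} + \frac{B C e^{y} \cos{\left(x \right)}}{2}
So the left-hand side equals
  - 3 A^{2} e^{- 2 y} + 6 A B - \frac{A C e^{- y} \cos{\left(x \right)}}{2} - 3 B^{2} e^{2 y} + \frac{B C e^{y} \cos{\left(x \right)}}{2}
This must equal f(x, y) identically; expanded, f = - 27 e^{2 y} - \frac{9 e^{y} \cos{\left(x \right)}}{2} - 18 - \frac{3 e^{- y} \cos{\left(x \right)}}{2} - 3 e^{- 2 y}.
Matching coefficients of the independent functions:
  [constant term]:  6 A B = -18
  [e^{- y} \cos{\left(x \right)}]:  - \frac{A C}{2} = - \frac{3}{2}
  [e^{y} \cos{\left(x \right)}]:  \frac{B C}{2} = - \frac{9}{2}
  [e^{- 2 y}]:  - 3 A^{2} = -3
  [e^{2 y}]:  - 3 B^{2} = -27
These equations allow (A, B, C) = (-1, 3, -3) or (1, -3, 3).
Impose the point condition(s):
  u(0, 0) = -2  ⟹  A + B = -2
Only A = 1, B = -3, C = 3 satisfies everything.
Hence u(x, y) = - 3 e^{y} + 3 \sin{\left(x \right)} + e^{- y}.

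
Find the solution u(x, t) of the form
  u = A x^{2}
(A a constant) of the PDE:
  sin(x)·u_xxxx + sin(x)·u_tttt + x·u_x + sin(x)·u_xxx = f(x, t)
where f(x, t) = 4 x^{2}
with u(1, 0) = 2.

Substitute the ansatz u = A x^{2} into the left-hand side.
Derivatives of the ansatz:
  u_xxxx = 0
  u_tttt = 0
  u_x = 2 A x
  u_xxx = 0
Term by term:
  sin(x)·u_xxxx = 0
  sin(x)·u_tttt = 0
  x·u_x = 2 A x^{2}
  sin(x)·u_xxx = 0
So the left-hand side equals
  2 A x^{2}
This must equal f(x, t) = 4 x^{2} identically.
Matching coefficients of the independent functions:
  [x^{2}]:  2 A = 4
Solving: A = 2.
Check against the point condition:
  u(1, 0) = 2  ⟹  A = 2  ✓
Hence u(x, t) = 2 x^{2}.

Answer: u(x, t) = 2 x^{2}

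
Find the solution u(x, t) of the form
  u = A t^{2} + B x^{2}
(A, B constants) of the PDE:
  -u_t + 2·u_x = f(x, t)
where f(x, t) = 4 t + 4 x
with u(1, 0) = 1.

Answer: u(x, t) = - 2 t^{2} + x^{2}

Derivation:
Substitute the ansatz u = A t^{2} + B x^{2} into the left-hand side.
Derivatives of the ansatz:
  u_t = 2 A t
  u_x = 2 B x
Term by term:
  -u_t = - 2 A t
  2·u_x = 4 B x
So the left-hand side equals
  - 2 A t + 4 B x
This must equal f(x, t) = 4 t + 4 x identically.
Matching coefficients of the independent functions:
  [t]:  - 2 A = 4
  [x]:  4 B = 4
Solving: A = -2, B = 1.
Check against the point condition:
  u(1, 0) = 1  ⟹  B = 1  ✓
Hence u(x, t) = - 2 t^{2} + x^{2}.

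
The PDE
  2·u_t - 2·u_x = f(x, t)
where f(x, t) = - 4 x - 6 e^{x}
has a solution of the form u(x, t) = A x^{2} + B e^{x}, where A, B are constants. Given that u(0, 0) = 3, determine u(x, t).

Substitute the ansatz u = A x^{2} + B e^{x} into the left-hand side.
Derivatives of the ansatz:
  u_t = 0
  u_x = 2 A x + B e^{x}
Term by term:
  2·u_t = 0
  -2·u_x = - 4 A x - 2 B e^{x}
So the left-hand side equals
  - 4 A x - 2 B e^{x}
This must equal f(x, t) = - 4 x - 6 e^{x} identically.
Matching coefficients of the independent functions:
  [x]:  - 4 A = -4
  [e^{x}]:  - 2 B = -6
Solving: A = 1, B = 3.
Check against the point condition:
  u(0, 0) = 3  ⟹  B = 3  ✓
Hence u(x, t) = x^{2} + 3 e^{x}.

Answer: u(x, t) = x^{2} + 3 e^{x}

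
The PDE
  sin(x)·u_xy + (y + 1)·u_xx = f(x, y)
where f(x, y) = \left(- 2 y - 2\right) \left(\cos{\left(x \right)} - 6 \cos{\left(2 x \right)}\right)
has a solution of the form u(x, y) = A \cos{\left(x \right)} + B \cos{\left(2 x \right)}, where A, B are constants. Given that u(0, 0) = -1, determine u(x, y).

Substitute the ansatz u = A \cos{\left(x \right)} + B \cos{\left(2 x \right)} into the left-hand side.
Derivatives of the ansatz:
  u_xy = 0
  u_xx = - A \cos{\left(x \right)} - 4 B \cos{\left(2 x \right)}
Term by term:
  sin(x)·u_xy = 0
  (y + 1)·u_xx = - A y \cos{\left(x \right)} - A \cos{\left(x \right)} - 4 B y \cos{\left(2 x \right)} - 4 B \cos{\left(2 x \right)}
So the left-hand side equals
  - A y \cos{\left(x \right)} - A \cos{\left(x \right)} - 4 B y \cos{\left(2 x \right)} - 4 B \cos{\left(2 x \right)}
This must equal f(x, y) identically; expanded, f = - 2 y \cos{\left(x \right)} + 12 y \cos{\left(2 x \right)} - 2 \cos{\left(x \right)} + 12 \cos{\left(2 x \right)}.
Matching coefficients of the independent functions:
  [y \cos{\left(x \right)}, \cos{\left(x \right)}]:  - A = -2
  [y \cos{\left(2 x \right)}, \cos{\left(2 x \right)}]:  - 4 B = 12
Solving: A = 2, B = -3.
Check against the point condition:
  u(0, 0) = -1  ⟹  A + B = -1  ✓
Hence u(x, y) = 2 \cos{\left(x \right)} - 3 \cos{\left(2 x \right)}.

Answer: u(x, y) = 2 \cos{\left(x \right)} - 3 \cos{\left(2 x \right)}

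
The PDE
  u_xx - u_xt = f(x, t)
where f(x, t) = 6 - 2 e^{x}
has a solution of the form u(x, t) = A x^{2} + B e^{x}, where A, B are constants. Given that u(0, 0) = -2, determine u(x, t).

Answer: u(x, t) = 3 x^{2} - 2 e^{x}

Derivation:
Substitute the ansatz u = A x^{2} + B e^{x} into the left-hand side.
Derivatives of the ansatz:
  u_xx = 2 A + B e^{x}
  u_xt = 0
Term by term:
  u_xx = 2 A + B e^{x}
  -u_xt = 0
So the left-hand side equals
  2 A + B e^{x}
This must equal f(x, t) = 6 - 2 e^{x} identically.
Matching coefficients of the independent functions:
  [constant term]:  2 A = 6
  [e^{x}]:  B = -2
Solving: A = 3, B = -2.
Check against the point condition:
  u(0, 0) = -2  ⟹  B = -2  ✓
Hence u(x, t) = 3 x^{2} - 2 e^{x}.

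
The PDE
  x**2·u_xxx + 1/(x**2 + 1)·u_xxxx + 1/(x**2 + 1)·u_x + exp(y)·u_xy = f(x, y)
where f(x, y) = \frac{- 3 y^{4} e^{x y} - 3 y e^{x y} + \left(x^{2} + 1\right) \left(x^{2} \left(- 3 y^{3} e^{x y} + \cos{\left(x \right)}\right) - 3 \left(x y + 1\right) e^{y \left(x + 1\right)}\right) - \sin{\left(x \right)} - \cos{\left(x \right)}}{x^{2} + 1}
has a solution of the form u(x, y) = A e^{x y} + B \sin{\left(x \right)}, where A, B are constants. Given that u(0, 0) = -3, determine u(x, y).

Substitute the ansatz u = A e^{x y} + B \sin{\left(x \right)} into the left-hand side.
Derivatives of the ansatz:
  u_xxx = A y^{3} e^{x y} - B \cos{\left(x \right)}
  u_xxxx = A y^{4} e^{x y} + B \sin{\left(x \right)}
  u_x = A y e^{x y} + B \cos{\left(x \right)}
  u_xy = A x y e^{x y} + A e^{x y}
Term by term:
  x**2·u_xxx = A x^{2} y^{3} e^{x y} - B x^{2} \cos{\left(x \right)}
  1/(x**2 + 1)·u_xxxx = \frac{A y^{4} e^{x y}}{x^{2} + 1} + \frac{B \sin{\left(x \right)}}{x^{2} + 1}
  1/(x**2 + 1)·u_x = \frac{A y e^{x y}}{x^{2} + 1} + \frac{B \cos{\left(x \right)}}{x^{2} + 1}
  exp(y)·u_xy = A x y e^{y} e^{x y} + A e^{y} e^{x y}
So the left-hand side equals
  A x^{2} y^{3} e^{x y} + A x y e^{y} e^{x y} + \frac{A y^{4} e^{x y}}{x^{2} + 1} + \frac{A y e^{x y}}{x^{2} + 1} + A e^{y} e^{x y} - B x^{2} \cos{\left(x \right)} + \frac{B \sin{\left(x \right)}}{x^{2} + 1} + \frac{B \cos{\left(x \right)}}{x^{2} + 1}
This must equal f(x, y) identically; expanded, f = - 3 x^{2} y^{3} e^{x y} + x^{2} \cos{\left(x \right)} - 3 x y e^{y} e^{x y} - \frac{3 y^{4} e^{x y}}{x^{2} + 1} - \frac{3 y e^{x y}}{x^{2} + 1} - 3 e^{y} e^{x y} - \frac{\sin{\left(x \right)}}{x^{2} + 1} - \frac{\cos{\left(x \right)}}{x^{2} + 1}.
Matching coefficients of the independent functions:
  [x^{2} \cos{\left(x \right)}]:  - B = 1
  [\frac{\sin{\left(x \right)}}{x^{2} + 1}, \frac{\cos{\left(x \right)}}{x^{2} + 1}]:  B = -1
  [e^{y} e^{x y}, x^{2} y^{3} e^{x y}, \frac{y e^{x y}}{x^{2} + 1}, \frac{y^{4} e^{x y}}{x^{2} + 1}, …]:  A = -3
Solving: A = -3, B = -1.
Check against the point condition:
  u(0, 0) = -3  ⟹  A = -3  ✓
Hence u(x, y) = - 3 e^{x y} - \sin{\left(x \right)}.

Answer: u(x, y) = - 3 e^{x y} - \sin{\left(x \right)}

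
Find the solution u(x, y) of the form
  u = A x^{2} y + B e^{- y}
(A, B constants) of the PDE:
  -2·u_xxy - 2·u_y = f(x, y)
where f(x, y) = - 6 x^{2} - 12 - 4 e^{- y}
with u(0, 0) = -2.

Substitute the ansatz u = A x^{2} y + B e^{- y} into the left-hand side.
Derivatives of the ansatz:
  u_xxy = 2 A
  u_y = A x^{2} - B e^{- y}
Term by term:
  -2·u_xxy = - 4 A
  -2·u_y = - 2 A x^{2} + 2 B e^{- y}
So the left-hand side equals
  - 2 A x^{2} - 4 A + 2 B e^{- y}
This must equal f(x, y) = - 6 x^{2} - 12 - 4 e^{- y} identically.
Matching coefficients of the independent functions:
  [constant term]:  - 4 A = -12
  [x^{2}]:  - 2 A = -6
  [e^{- y}]:  2 B = -4
Solving: A = 3, B = -2.
Check against the point condition:
  u(0, 0) = -2  ⟹  B = -2  ✓
Hence u(x, y) = 3 x^{2} y - 2 e^{- y}.

Answer: u(x, y) = 3 x^{2} y - 2 e^{- y}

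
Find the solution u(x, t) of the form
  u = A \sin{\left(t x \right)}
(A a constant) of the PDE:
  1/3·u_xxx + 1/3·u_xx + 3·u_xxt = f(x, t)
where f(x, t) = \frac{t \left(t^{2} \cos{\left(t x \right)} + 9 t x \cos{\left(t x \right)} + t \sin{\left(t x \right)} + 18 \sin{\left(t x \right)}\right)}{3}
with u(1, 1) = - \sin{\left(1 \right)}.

Substitute the ansatz u = A \sin{\left(t x \right)} into the left-hand side.
Derivatives of the ansatz:
  u_xxx = - A t^{3} \cos{\left(t x \right)}
  u_xx = - A t^{2} \sin{\left(t x \right)}
  u_xxt = - A t^{2} x \cos{\left(t x \right)} - 2 A t \sin{\left(t x \right)}
Term by term:
  1/3·u_xxx = - \frac{A t^{3} \cos{\left(t x \right)}}{3}
  1/3·u_xx = - \frac{A t^{2} \sin{\left(t x \right)}}{3}
  3·u_xxt = - 3 A t^{2} x \cos{\left(t x \right)} - 6 A t \sin{\left(t x \right)}
So the left-hand side equals
  - \frac{A t^{3} \cos{\left(t x \right)}}{3} - 3 A t^{2} x \cos{\left(t x \right)} - \frac{A t^{2} \sin{\left(t x \right)}}{3} - 6 A t \sin{\left(t x \right)}
This must equal f(x, t) identically; expanded, f = \frac{t^{3} \cos{\left(t x \right)}}{3} + 3 t^{2} x \cos{\left(t x \right)} + \frac{t^{2} \sin{\left(t x \right)}}{3} + 6 t \sin{\left(t x \right)}.
Matching coefficients of the independent functions:
  [t \sin{\left(t x \right)}]:  - 6 A = 6
  [t^{2} \sin{\left(t x \right)}, t^{3} \cos{\left(t x \right)}]:  - \frac{A}{3} = \frac{1}{3}
  [t^{2} x \cos{\left(t x \right)}]:  - 3 A = 3
Solving: A = -1.
Check against the point condition:
  u(1, 1) = - \sin{\left(1 \right)}  ⟹  A \sin{\left(1 \right)} = - \sin{\left(1 \right)}  ✓
Hence u(x, t) = - \sin{\left(t x \right)}.

Answer: u(x, t) = - \sin{\left(t x \right)}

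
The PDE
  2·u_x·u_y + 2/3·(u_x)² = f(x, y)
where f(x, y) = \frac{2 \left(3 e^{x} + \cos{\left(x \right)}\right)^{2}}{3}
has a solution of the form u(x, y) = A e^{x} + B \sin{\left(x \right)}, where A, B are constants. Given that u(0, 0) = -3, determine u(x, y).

Substitute the ansatz u = A e^{x} + B \sin{\left(x \right)} into the left-hand side.
Derivatives of the ansatz:
  u_x = A e^{x} + B \cos{\left(x \right)}
  u_y = 0
Term by term:
  2·u_x·u_y = 0
  2/3·(u_x)² = \frac{2 A^{2} e^{2 x}}{3} + \frac{4 A B e^{x} \cos{\left(x \right)}}{3} + \frac{2 B^{2} \cos^{2}{\left(x \right)}}{3}
So the left-hand side equals
  \frac{2 A^{2} e^{2 x}}{3} + \frac{4 A B e^{x} \cos{\left(x \right)}}{3} + \frac{2 B^{2} \cos^{2}{\left(x \right)}}{3}
This must equal f(x, y) identically; expanded, f = 6 e^{2 x} + 4 e^{x} \cos{\left(x \right)} + \frac{2 \cos^{2}{\left(x \right)}}{3}.
Matching coefficients of the independent functions:
  [e^{x} \cos{\left(x \right)}]:  \frac{4 A B}{3} = 4
  [e^{2 x}]:  \frac{2 A^{2}}{3} = 6
  [\cos^{2}{\left(x \right)}]:  \frac{2 B^{2}}{3} = \frac{2}{3}
These equations allow (A, B) = (-3, -1) or (3, 1).
Impose the point condition(s):
  u(0, 0) = -3  ⟹  A = -3
Only A = -3, B = -1 satisfies everything.
Hence u(x, y) = - 3 e^{x} - \sin{\left(x \right)}.

Answer: u(x, y) = - 3 e^{x} - \sin{\left(x \right)}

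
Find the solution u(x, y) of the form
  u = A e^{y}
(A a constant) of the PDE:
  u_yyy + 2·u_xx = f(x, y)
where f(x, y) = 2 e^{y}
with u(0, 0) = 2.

Substitute the ansatz u = A e^{y} into the left-hand side.
Derivatives of the ansatz:
  u_yyy = A e^{y}
  u_xx = 0
Term by term:
  u_yyy = A e^{y}
  2·u_xx = 0
So the left-hand side equals
  A e^{y}
This must equal f(x, y) = 2 e^{y} identically.
Matching coefficients of the independent functions:
  [e^{y}]:  A = 2
Solving: A = 2.
Check against the point condition:
  u(0, 0) = 2  ⟹  A = 2  ✓
Hence u(x, y) = 2 e^{y}.

Answer: u(x, y) = 2 e^{y}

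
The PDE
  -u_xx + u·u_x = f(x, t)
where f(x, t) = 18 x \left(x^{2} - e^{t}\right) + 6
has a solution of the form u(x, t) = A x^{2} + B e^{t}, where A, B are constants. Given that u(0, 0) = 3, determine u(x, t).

Answer: u(x, t) = - 3 x^{2} + 3 e^{t}

Derivation:
Substitute the ansatz u = A x^{2} + B e^{t} into the left-hand side.
Derivatives of the ansatz:
  u_xx = 2 A
  u_x = 2 A x
Term by term:
  -u_xx = - 2 A
  u·u_x = 2 A^{2} x^{3} + 2 A B x e^{t}
So the left-hand side equals
  2 A^{2} x^{3} + 2 A B x e^{t} - 2 A
This must equal f(x, t) identically; expanded, f = 18 x^{3} - 18 x e^{t} + 6.
Matching coefficients of the independent functions:
  [constant term]:  - 2 A = 6
  [x^{3}]:  2 A^{2} = 18
  [x e^{t}]:  2 A B = -18
Solving: A = -3, B = 3.
Check against the point condition:
  u(0, 0) = 3  ⟹  B = 3  ✓
Hence u(x, t) = - 3 x^{2} + 3 e^{t}.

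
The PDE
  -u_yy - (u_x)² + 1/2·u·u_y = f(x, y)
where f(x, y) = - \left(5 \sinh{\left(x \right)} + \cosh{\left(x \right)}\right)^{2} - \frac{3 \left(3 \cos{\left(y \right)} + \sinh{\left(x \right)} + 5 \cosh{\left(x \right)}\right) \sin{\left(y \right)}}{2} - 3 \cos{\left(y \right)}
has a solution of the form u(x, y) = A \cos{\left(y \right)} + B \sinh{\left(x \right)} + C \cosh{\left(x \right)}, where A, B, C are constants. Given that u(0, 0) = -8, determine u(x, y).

Answer: u(x, y) = - 3 \cos{\left(y \right)} - \sinh{\left(x \right)} - 5 \cosh{\left(x \right)}

Derivation:
Substitute the ansatz u = A \cos{\left(y \right)} + B \sinh{\left(x \right)} + C \cosh{\left(x \right)} into the left-hand side.
Derivatives of the ansatz:
  u_yy = - A \cos{\left(y \right)}
  u_x = B \cosh{\left(x \right)} + C \sinh{\left(x \right)}
  u_y = - A \sin{\left(y \right)}
Term by term:
  -u_yy = A \cos{\left(y \right)}
  -(u_x)² = - B^{2} \cosh^{2}{\left(x \right)} - 2 B C \sinh{\left(x \right)} \cosh{\left(x \right)} - C^{2} \sinh^{2}{\left(x \right)}
  1/2·u·u_y = - \frac{A^{2} \sin{\left(y \right)} \cos{\left(y \right)}}{2} - \frac{A B \sin{\left(y \right)} \sinh{\left(x \right)}}{2} - \frac{A C \sin{\left(y \right)} \cosh{\left(x \right)}}{2}
So the left-hand side equals
  - \frac{A^{2} \sin{\left(y \right)} \cos{\left(y \right)}}{2} - \frac{A B \sin{\left(y \right)} \sinh{\left(x \right)}}{2} - \frac{A C \sin{\left(y \right)} \cosh{\left(x \right)}}{2} + A \cos{\left(y \right)} - B^{2} \cosh^{2}{\left(x \right)} - 2 B C \sinh{\left(x \right)} \cosh{\left(x \right)} - C^{2} \sinh^{2}{\left(x \right)}
This must equal f(x, y) identically; expanded, f = - \frac{9 \sin{\left(y \right)} \cos{\left(y \right)}}{2} - \frac{3 \sin{\left(y \right)} \sinh{\left(x \right)}}{2} - \frac{15 \sin{\left(y \right)} \cosh{\left(x \right)}}{2} - 3 \cos{\left(y \right)} - 25 \sinh^{2}{\left(x \right)} - 10 \sinh{\left(x \right)} \cosh{\left(x \right)} - \cosh^{2}{\left(x \right)}.
Matching coefficients of the independent functions:
  [\sin{\left(y \right)} \cos{\left(y \right)}]:  - \frac{A^{2}}{2} = - \frac{9}{2}
  [\sin{\left(y \right)} \sinh{\left(x \right)}]:  - \frac{A B}{2} = - \frac{3}{2}
  [\sin{\left(y \right)} \cosh{\left(x \right)}]:  - \frac{A C}{2} = - \frac{15}{2}
  [\sinh{\left(x \right)} \cosh{\left(x \right)}]:  - 2 B C = -10
  [\cos{\left(y \right)}]:  A = -3
  [\sinh^{2}{\left(x \right)}]:  - C^{2} = -25
  [\cosh^{2}{\left(x \right)}]:  - B^{2} = -1
Solving: A = -3, B = -1, C = -5.
Check against the point condition:
  u(0, 0) = -8  ⟹  A + C = -8  ✓
Hence u(x, y) = - 3 \cos{\left(y \right)} - \sinh{\left(x \right)} - 5 \cosh{\left(x \right)}.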